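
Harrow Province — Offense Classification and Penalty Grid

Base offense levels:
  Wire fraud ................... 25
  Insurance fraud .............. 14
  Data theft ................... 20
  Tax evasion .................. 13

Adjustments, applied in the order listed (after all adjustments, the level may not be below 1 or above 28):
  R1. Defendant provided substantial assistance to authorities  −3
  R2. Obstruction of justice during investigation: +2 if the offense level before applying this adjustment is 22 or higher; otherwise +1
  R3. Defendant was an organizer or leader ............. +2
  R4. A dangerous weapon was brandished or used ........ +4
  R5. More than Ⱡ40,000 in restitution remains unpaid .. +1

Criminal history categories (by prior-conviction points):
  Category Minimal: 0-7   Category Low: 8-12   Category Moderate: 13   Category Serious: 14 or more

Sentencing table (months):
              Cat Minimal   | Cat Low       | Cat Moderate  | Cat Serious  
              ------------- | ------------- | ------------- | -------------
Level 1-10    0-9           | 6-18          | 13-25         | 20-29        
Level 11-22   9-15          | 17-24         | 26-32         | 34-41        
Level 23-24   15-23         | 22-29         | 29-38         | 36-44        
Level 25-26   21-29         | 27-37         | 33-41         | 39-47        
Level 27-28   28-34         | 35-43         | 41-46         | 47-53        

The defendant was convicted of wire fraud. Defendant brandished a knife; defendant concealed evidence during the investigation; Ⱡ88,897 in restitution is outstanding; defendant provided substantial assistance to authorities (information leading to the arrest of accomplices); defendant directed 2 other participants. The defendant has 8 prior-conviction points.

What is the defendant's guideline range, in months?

35-43 months

Base offense level for wire fraud: 25.
R1 applies: 25 − 3 = 22.
R2 applies (level before this adjustment is 22 ≥ 22, so +2): 22 + 2 = 24.
R3 applies: 24 + 2 = 26.
R4 applies: 26 + 4 = 30.
R5 applies: 30 + 1 = 31.
Level 31 exceeds the maximum of 28; capped at 28.
Final offense level: 28.
Criminal history: 8 prior points → Category Low (8-12).
Level 28 falls in the 27-28 band.
Grid: Level 27-28 × Category Low = 35-43 months.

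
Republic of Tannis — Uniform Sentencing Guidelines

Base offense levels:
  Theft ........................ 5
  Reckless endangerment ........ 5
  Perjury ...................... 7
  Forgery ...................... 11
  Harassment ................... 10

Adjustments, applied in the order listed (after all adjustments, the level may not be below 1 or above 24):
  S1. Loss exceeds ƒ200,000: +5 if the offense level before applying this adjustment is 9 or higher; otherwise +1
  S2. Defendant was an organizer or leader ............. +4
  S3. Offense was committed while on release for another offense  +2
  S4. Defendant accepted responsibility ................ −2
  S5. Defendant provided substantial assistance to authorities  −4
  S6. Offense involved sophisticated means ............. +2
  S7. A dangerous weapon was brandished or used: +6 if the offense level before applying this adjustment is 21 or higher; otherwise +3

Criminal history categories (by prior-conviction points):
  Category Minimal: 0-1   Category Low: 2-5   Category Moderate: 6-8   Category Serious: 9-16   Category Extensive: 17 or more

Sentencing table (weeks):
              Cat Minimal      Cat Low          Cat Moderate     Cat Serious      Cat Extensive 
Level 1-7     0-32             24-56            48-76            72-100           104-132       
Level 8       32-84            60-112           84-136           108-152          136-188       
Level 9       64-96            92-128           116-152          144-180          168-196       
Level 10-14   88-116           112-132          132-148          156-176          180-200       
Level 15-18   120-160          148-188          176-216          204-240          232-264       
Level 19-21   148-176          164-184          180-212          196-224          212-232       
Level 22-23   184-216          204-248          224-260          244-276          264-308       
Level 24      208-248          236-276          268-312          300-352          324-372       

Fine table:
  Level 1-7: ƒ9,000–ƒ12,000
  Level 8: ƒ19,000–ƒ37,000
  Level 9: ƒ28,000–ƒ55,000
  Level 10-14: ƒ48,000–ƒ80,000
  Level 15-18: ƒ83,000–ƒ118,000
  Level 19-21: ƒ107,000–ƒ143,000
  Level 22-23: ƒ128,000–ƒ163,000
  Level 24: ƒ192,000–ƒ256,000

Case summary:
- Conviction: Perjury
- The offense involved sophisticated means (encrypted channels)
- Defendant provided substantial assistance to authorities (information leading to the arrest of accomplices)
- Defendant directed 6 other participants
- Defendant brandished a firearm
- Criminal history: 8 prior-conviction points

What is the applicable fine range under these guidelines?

ƒ48,000–ƒ80,000

Base offense level for perjury: 7.
S2 applies: 7 + 4 = 11.
S5 applies: 11 − 4 = 7.
S6 applies: 7 + 2 = 9.
S7 applies (level before this adjustment is 9 < 21, so +3): 9 + 3 = 12.
Final offense level: 12.
Level 12 falls in the 10-14 band.
Fine table: Level 10-14 → ƒ48,000–ƒ80,000.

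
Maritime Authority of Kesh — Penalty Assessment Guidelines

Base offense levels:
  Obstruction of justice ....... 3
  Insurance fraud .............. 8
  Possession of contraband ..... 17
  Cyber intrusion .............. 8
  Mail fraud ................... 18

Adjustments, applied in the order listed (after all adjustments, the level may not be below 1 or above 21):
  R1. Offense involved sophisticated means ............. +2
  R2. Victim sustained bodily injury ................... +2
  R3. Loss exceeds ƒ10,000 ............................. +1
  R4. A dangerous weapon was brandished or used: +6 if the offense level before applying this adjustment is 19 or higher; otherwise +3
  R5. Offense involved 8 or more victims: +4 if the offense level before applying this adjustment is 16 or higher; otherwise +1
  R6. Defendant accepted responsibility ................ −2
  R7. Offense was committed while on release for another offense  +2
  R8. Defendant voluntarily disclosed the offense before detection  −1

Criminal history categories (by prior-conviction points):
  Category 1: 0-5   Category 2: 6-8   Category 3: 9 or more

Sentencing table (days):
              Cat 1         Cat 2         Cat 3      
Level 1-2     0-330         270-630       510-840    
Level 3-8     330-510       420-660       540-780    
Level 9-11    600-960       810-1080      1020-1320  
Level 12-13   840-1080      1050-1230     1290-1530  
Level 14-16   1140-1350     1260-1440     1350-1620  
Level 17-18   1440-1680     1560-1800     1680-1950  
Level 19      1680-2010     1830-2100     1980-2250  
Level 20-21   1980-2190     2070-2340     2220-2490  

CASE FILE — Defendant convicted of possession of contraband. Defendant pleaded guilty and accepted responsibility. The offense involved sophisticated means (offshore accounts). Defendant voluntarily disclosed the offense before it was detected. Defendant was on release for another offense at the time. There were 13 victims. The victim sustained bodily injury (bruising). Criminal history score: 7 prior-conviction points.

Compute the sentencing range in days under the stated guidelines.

Base offense level for possession of contraband: 17.
R1 applies: 17 + 2 = 19.
R2 applies: 19 + 2 = 21.
R5 applies (level before this adjustment is 21 ≥ 16, so +4): 21 + 4 = 25.
R6 applies: 25 − 2 = 23.
R7 applies: 23 + 2 = 25.
R8 applies: 25 − 1 = 24.
Level 24 exceeds the maximum of 21; capped at 21.
Final offense level: 21.
Criminal history: 7 prior points → Category 2 (6-8).
Level 21 falls in the 20-21 band.
Grid: Level 20-21 × Category 2 = 2070-2340 days.

2070-2340 days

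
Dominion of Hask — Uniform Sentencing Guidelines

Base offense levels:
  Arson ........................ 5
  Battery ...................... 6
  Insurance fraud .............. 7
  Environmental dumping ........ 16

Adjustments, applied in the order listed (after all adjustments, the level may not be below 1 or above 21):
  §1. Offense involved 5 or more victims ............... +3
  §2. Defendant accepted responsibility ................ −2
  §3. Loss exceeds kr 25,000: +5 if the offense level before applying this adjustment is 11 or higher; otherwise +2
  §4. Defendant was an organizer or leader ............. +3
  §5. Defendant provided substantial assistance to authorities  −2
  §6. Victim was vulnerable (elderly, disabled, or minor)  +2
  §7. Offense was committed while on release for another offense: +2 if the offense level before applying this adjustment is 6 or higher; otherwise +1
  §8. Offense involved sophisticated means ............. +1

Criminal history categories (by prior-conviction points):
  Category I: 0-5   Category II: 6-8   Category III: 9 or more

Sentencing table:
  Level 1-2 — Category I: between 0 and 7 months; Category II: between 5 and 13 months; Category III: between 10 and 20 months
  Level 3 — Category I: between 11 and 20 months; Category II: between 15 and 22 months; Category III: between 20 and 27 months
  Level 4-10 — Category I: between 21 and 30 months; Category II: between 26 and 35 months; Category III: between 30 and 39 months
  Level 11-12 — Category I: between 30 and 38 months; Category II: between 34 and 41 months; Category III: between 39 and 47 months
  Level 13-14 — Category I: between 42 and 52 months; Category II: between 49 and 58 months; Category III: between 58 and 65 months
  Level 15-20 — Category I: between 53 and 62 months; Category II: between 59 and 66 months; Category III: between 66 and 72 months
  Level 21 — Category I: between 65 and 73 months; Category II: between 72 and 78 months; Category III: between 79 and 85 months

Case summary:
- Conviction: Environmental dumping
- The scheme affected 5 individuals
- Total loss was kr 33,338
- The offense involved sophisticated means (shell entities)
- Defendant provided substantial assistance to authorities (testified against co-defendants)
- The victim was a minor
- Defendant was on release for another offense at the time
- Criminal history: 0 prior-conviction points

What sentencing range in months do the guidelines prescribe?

65-73 months

Base offense level for environmental dumping: 16.
§1 applies: 16 + 3 = 19.
§2 does not apply.
§3 applies (level before this adjustment is 19 ≥ 11, so +5): 19 + 5 = 24.
§4 does not apply.
§5 applies: 24 − 2 = 22.
§6 applies: 22 + 2 = 24.
§7 applies (level before this adjustment is 24 ≥ 6, so +2): 24 + 2 = 26.
§8 applies: 26 + 1 = 27.
Level 27 exceeds the maximum of 21; capped at 21.
Final offense level: 21.
Criminal history: 0 prior points → Category I (0-5).
Level 21 falls in the 21 band.
Grid: Level 21 × Category I = 65-73 months.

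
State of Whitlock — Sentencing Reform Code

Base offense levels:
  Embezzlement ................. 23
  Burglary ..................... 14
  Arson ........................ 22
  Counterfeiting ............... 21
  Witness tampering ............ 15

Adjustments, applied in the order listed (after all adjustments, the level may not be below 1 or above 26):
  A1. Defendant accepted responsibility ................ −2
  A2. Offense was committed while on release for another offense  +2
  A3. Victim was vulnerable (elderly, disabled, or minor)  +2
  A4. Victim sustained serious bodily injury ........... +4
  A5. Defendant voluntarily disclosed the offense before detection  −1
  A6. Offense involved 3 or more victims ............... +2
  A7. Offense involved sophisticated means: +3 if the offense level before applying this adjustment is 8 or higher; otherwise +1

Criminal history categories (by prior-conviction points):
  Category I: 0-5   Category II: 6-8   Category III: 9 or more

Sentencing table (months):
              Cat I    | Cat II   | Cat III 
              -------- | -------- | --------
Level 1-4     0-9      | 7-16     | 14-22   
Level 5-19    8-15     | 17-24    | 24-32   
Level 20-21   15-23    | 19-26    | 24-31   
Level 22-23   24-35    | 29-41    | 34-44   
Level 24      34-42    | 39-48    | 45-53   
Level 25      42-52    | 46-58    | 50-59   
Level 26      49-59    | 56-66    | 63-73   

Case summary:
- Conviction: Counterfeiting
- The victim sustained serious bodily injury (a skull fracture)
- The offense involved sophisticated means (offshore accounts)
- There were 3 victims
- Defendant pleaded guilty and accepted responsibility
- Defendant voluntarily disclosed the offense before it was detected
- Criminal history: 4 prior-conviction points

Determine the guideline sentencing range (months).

49-59 months

Base offense level for counterfeiting: 21.
A1 applies: 21 − 2 = 19.
A2 does not apply.
A4 applies: 19 + 4 = 23.
A5 applies: 23 − 1 = 22.
A6 applies: 22 + 2 = 24.
A7 applies (level before this adjustment is 24 ≥ 8, so +3): 24 + 3 = 27.
Level 27 exceeds the maximum of 26; capped at 26.
Final offense level: 26.
Criminal history: 4 prior points → Category I (0-5).
Level 26 falls in the 26 band.
Grid: Level 26 × Category I = 49-59 months.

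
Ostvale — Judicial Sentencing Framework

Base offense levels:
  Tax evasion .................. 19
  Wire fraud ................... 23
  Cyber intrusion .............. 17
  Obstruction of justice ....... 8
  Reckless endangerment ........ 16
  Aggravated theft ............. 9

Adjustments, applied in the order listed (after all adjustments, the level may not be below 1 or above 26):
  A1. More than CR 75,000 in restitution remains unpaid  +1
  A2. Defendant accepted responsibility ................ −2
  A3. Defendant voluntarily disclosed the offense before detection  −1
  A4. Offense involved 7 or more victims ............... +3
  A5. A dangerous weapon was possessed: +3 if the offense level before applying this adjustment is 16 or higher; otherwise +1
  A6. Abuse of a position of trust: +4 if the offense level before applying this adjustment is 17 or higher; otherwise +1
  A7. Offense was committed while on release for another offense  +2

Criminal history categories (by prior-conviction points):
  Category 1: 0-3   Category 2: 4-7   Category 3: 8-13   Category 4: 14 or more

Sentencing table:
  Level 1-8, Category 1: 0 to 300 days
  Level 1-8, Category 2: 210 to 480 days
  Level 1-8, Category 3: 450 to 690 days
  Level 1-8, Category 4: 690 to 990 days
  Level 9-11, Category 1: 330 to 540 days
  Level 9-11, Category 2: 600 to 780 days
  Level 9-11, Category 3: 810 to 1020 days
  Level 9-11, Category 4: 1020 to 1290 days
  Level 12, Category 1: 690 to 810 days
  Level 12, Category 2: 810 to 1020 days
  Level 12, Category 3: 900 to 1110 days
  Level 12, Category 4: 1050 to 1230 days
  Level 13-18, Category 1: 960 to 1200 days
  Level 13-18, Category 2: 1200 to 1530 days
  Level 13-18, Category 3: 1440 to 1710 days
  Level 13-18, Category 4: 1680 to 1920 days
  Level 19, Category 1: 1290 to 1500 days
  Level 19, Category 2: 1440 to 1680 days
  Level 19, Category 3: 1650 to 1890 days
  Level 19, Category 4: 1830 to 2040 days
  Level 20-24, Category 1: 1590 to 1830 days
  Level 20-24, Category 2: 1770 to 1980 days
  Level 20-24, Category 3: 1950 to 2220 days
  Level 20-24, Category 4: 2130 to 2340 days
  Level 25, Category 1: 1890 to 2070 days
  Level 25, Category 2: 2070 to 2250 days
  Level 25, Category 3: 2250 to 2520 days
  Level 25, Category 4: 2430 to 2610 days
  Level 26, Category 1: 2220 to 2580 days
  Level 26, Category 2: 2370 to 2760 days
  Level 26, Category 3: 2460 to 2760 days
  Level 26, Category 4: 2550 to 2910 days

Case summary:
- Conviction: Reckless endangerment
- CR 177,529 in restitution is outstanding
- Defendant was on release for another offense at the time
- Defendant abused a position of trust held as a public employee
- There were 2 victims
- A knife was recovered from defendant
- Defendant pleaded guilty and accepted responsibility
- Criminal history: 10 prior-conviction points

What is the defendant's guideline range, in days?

1650-1890 days

Base offense level for reckless endangerment: 16.
A1 applies: 16 + 1 = 17.
A2 applies: 17 − 2 = 15.
A3 does not apply.
A5 applies (level before this adjustment is 15 < 16, so +1): 15 + 1 = 16.
A6 applies (level before this adjustment is 16 < 17, so +1): 16 + 1 = 17.
A7 applies: 17 + 2 = 19.
Final offense level: 19.
Criminal history: 10 prior points → Category 3 (8-13).
Level 19 falls in the 19 band.
Grid: Level 19 × Category 3 = 1650-1890 days.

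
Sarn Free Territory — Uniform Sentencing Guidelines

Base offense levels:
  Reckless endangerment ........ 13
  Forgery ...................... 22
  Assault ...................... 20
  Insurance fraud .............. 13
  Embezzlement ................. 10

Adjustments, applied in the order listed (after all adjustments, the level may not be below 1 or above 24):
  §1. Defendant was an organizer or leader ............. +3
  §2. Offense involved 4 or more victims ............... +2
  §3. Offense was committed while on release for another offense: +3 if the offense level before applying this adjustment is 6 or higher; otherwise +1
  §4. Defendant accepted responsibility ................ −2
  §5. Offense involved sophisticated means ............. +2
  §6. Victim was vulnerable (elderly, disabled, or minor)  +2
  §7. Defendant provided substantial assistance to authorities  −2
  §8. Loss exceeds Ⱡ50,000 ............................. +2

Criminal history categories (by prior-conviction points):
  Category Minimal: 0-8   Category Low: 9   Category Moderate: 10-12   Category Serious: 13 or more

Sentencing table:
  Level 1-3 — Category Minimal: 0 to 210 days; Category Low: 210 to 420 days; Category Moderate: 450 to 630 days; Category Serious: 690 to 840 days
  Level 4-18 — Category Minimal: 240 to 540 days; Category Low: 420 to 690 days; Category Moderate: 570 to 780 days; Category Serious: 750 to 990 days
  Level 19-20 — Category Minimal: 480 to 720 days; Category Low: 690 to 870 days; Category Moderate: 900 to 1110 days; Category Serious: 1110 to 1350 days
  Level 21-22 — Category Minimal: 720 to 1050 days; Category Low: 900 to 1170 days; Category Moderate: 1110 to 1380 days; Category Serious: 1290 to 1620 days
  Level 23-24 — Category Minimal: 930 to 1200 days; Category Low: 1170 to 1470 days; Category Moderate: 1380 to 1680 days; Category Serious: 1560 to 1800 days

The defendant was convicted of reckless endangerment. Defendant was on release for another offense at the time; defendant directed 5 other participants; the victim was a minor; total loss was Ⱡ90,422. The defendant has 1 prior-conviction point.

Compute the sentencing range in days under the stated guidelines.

930-1200 days

Base offense level for reckless endangerment: 13.
§1 applies: 13 + 3 = 16.
§3 applies (level before this adjustment is 16 ≥ 6, so +3): 16 + 3 = 19.
§6 applies: 19 + 2 = 21.
§8 applies: 21 + 2 = 23.
Final offense level: 23.
Criminal history: 1 prior point → Category Minimal (0-8).
Level 23 falls in the 23-24 band.
Grid: Level 23-24 × Category Minimal = 930-1200 days.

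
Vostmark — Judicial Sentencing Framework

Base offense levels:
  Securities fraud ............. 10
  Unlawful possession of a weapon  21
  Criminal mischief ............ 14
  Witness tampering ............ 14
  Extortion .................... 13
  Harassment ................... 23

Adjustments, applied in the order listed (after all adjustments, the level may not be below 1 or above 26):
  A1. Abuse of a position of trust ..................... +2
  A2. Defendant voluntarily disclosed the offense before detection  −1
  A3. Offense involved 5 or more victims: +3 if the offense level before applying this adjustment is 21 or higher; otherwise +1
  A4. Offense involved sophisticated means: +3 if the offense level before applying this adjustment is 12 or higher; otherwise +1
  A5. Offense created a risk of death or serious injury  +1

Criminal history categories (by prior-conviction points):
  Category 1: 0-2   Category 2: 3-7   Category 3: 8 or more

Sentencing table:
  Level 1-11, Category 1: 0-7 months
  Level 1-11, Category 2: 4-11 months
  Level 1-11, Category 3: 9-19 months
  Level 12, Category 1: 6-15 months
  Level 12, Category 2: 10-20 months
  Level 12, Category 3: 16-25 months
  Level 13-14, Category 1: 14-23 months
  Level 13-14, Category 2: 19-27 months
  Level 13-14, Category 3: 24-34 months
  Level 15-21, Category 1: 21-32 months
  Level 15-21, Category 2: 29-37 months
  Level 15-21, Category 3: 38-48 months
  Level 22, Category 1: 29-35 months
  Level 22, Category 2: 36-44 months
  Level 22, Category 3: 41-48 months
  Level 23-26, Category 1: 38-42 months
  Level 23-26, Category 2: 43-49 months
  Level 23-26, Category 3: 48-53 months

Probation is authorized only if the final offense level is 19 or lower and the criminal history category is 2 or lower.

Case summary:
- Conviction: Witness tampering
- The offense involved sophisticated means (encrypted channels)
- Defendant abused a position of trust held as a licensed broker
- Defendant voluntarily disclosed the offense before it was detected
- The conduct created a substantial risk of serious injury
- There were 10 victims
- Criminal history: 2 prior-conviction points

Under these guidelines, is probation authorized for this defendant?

Base offense level for witness tampering: 14.
A1 applies: 14 + 2 = 16.
A2 applies: 16 − 1 = 15.
A3 applies (level before this adjustment is 15 < 21, so +1): 15 + 1 = 16.
A4 applies (level before this adjustment is 16 ≥ 12, so +3): 16 + 3 = 19.
A5 applies: 19 + 1 = 20.
Final offense level: 20.
Criminal history: 2 prior points → Category 1 (0-2).
Level 20 falls in the 15-21 band.
Grid: Level 15-21 × Category 1 = 21-32 months.
Probation check: level 20 > 19 and category 1 ≤ 2 → not eligible.

No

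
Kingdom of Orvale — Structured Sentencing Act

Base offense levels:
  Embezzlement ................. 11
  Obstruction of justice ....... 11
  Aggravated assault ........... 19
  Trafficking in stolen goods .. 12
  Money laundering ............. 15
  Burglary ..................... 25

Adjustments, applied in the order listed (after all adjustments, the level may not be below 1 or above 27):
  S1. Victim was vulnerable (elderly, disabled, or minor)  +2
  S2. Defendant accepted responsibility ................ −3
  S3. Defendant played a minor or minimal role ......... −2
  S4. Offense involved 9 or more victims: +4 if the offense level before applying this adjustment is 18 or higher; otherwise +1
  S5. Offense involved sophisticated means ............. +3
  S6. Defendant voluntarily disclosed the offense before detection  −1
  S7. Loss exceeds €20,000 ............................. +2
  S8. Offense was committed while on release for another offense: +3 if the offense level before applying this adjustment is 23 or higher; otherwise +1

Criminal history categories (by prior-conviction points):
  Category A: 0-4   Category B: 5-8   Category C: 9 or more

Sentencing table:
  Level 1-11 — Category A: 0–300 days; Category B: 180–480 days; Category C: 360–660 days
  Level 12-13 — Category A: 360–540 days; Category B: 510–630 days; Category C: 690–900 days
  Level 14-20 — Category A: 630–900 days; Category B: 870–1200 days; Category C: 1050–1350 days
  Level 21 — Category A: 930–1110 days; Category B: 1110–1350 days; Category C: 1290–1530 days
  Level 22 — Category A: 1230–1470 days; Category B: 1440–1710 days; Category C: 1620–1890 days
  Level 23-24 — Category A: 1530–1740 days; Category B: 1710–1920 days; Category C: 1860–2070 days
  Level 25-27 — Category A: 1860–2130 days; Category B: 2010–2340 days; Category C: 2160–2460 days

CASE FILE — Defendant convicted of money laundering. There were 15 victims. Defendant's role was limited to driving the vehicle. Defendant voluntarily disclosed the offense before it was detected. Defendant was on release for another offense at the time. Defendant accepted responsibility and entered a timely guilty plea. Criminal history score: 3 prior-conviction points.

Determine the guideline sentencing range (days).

0-300 days

Base offense level for money laundering: 15.
S2 applies: 15 − 3 = 12.
S3 applies: 12 − 2 = 10.
S4 applies (level before this adjustment is 10 < 18, so +1): 10 + 1 = 11.
S5 does not apply.
S6 applies: 11 − 1 = 10.
S8 applies (level before this adjustment is 10 < 23, so +1): 10 + 1 = 11.
Final offense level: 11.
Criminal history: 3 prior points → Category A (0-4).
Level 11 falls in the 1-11 band.
Grid: Level 1-11 × Category A = 0-300 days.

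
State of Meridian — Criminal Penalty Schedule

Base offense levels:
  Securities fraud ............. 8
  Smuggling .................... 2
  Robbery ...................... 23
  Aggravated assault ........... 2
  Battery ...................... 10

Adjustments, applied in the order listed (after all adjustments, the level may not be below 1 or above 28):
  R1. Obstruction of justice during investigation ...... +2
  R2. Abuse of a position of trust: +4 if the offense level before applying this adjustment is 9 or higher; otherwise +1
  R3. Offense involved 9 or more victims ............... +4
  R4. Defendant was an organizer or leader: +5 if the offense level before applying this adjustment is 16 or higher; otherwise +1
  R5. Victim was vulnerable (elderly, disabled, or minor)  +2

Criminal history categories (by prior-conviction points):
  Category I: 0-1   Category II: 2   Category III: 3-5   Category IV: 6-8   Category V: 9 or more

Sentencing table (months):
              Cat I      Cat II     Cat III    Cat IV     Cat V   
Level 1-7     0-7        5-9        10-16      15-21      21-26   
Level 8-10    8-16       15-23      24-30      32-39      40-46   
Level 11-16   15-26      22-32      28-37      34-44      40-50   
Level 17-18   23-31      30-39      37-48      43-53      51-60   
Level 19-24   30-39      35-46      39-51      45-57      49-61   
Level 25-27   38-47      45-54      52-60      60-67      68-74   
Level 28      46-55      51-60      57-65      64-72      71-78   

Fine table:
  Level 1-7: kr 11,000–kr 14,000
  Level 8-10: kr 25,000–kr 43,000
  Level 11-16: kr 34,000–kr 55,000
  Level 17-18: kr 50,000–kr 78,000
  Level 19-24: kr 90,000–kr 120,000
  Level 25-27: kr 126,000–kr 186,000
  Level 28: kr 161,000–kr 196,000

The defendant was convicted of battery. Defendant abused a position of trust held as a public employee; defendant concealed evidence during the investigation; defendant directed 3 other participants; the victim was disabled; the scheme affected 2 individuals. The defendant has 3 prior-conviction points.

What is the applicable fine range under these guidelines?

Base offense level for battery: 10.
R1 applies: 10 + 2 = 12.
R2 applies (level before this adjustment is 12 ≥ 9, so +4): 12 + 4 = 16.
R3 does not apply.
R4 applies (level before this adjustment is 16 ≥ 16, so +5): 16 + 5 = 21.
R5 applies: 21 + 2 = 23.
Final offense level: 23.
Level 23 falls in the 19-24 band.
Fine table: Level 19-24 → kr 90,000–kr 120,000.

kr 90,000–kr 120,000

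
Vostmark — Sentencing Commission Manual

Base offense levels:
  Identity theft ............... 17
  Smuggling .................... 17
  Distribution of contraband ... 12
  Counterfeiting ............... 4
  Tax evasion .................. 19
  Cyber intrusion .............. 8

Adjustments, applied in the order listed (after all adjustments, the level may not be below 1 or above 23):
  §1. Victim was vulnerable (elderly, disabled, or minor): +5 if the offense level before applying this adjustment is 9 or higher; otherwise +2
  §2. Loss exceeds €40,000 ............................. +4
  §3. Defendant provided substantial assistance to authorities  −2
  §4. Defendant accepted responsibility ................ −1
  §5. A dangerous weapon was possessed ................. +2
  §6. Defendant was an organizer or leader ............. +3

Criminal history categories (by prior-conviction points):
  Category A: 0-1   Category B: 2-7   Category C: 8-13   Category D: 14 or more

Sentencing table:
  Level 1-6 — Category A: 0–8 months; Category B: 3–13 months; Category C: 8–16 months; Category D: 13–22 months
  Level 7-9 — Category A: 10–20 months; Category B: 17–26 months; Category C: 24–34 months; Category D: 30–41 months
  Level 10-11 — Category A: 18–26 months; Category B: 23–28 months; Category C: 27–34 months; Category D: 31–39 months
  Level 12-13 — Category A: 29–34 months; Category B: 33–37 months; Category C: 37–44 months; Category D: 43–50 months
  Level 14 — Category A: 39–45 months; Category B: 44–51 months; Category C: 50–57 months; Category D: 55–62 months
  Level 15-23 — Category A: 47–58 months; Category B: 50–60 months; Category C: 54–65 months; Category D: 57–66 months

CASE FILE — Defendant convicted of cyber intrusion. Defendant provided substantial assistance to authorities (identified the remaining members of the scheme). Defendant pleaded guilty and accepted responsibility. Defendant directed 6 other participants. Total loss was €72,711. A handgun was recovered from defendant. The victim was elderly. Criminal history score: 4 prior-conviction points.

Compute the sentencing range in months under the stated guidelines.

50-60 months

Base offense level for cyber intrusion: 8.
§1 applies (level before this adjustment is 8 < 9, so +2): 8 + 2 = 10.
§2 applies: 10 + 4 = 14.
§3 applies: 14 − 2 = 12.
§4 applies: 12 − 1 = 11.
§5 applies: 11 + 2 = 13.
§6 applies: 13 + 3 = 16.
Final offense level: 16.
Criminal history: 4 prior points → Category B (2-7).
Level 16 falls in the 15-23 band.
Grid: Level 15-23 × Category B = 50-60 months.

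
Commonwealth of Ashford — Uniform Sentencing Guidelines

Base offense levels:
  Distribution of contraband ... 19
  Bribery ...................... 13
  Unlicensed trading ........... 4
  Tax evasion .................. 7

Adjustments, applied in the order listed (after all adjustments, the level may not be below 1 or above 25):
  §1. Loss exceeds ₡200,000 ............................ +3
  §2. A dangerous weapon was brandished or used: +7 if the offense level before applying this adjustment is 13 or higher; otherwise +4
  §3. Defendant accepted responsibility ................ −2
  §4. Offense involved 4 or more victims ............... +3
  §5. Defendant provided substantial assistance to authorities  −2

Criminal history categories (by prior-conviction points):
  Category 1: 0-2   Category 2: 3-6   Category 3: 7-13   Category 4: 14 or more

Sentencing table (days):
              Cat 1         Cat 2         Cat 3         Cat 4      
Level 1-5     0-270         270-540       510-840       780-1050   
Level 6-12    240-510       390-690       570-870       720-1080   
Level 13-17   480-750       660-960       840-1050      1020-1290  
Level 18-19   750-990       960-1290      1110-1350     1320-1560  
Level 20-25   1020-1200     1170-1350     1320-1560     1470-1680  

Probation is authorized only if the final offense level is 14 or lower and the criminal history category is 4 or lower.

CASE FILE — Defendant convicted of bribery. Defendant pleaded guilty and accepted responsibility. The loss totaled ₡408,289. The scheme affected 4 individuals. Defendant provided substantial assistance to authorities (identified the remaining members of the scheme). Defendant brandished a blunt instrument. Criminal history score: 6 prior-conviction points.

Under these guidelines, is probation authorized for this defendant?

No

Base offense level for bribery: 13.
§1 applies: 13 + 3 = 16.
§2 applies (level before this adjustment is 16 ≥ 13, so +7): 16 + 7 = 23.
§3 applies: 23 − 2 = 21.
§4 applies: 21 + 3 = 24.
§5 applies: 24 − 2 = 22.
Final offense level: 22.
Criminal history: 6 prior points → Category 2 (3-6).
Level 22 falls in the 20-25 band.
Grid: Level 20-25 × Category 2 = 1170-1350 days.
Probation check: level 22 > 14 and category 2 ≤ 4 → not eligible.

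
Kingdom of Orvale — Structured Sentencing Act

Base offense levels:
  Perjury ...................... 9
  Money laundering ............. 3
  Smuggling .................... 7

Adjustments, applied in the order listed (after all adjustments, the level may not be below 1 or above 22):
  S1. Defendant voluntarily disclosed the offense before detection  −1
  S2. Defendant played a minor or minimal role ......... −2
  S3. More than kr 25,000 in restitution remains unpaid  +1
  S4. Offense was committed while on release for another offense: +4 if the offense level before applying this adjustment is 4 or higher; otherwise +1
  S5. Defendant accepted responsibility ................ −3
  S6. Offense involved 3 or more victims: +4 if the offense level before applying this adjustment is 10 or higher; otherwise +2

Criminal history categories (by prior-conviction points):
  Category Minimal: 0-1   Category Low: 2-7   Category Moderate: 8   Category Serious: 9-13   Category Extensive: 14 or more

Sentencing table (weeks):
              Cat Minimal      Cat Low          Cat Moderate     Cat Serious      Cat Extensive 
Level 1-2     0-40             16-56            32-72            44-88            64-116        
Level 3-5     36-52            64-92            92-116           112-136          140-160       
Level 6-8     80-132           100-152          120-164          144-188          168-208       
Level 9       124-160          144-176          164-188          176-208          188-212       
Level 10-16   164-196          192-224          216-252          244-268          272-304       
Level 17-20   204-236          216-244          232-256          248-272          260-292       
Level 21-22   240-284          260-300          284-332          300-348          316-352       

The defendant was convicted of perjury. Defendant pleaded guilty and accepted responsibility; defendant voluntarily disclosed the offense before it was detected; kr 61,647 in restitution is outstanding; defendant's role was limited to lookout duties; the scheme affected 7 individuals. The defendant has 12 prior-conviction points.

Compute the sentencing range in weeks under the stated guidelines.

144-188 weeks

Base offense level for perjury: 9.
S1 applies: 9 − 1 = 8.
S2 applies: 8 − 2 = 6.
S3 applies: 6 + 1 = 7.
S4 does not apply.
S5 applies: 7 − 3 = 4.
S6 applies (level before this adjustment is 4 < 10, so +2): 4 + 2 = 6.
Final offense level: 6.
Criminal history: 12 prior points → Category Serious (9-13).
Level 6 falls in the 6-8 band.
Grid: Level 6-8 × Category Serious = 144-188 weeks.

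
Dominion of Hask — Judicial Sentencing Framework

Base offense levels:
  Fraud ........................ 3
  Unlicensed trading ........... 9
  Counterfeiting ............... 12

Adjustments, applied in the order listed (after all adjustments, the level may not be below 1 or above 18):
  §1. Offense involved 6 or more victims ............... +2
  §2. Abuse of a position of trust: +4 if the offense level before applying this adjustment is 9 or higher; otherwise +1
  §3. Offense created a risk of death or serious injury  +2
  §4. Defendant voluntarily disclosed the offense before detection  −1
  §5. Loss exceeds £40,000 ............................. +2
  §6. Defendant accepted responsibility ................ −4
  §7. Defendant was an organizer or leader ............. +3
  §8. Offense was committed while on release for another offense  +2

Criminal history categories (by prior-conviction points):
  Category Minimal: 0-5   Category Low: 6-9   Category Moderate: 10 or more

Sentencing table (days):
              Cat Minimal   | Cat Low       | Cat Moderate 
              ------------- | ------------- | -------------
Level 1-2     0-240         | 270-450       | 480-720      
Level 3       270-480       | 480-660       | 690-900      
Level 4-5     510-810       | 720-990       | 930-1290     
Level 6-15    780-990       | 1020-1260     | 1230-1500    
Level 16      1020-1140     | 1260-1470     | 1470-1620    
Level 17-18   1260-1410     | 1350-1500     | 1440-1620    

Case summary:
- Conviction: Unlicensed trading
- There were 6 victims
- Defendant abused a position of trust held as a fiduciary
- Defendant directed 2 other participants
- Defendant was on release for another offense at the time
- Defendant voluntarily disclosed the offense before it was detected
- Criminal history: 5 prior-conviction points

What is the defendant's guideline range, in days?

Base offense level for unlicensed trading: 9.
§1 applies: 9 + 2 = 11.
§2 applies (level before this adjustment is 11 ≥ 9, so +4): 11 + 4 = 15.
§3 does not apply.
§4 applies: 15 − 1 = 14.
§5 does not apply.
§6 does not apply.
§7 applies: 14 + 3 = 17.
§8 applies: 17 + 2 = 19.
Level 19 exceeds the maximum of 18; capped at 18.
Final offense level: 18.
Criminal history: 5 prior points → Category Minimal (0-5).
Level 18 falls in the 17-18 band.
Grid: Level 17-18 × Category Minimal = 1260-1410 days.

1260-1410 days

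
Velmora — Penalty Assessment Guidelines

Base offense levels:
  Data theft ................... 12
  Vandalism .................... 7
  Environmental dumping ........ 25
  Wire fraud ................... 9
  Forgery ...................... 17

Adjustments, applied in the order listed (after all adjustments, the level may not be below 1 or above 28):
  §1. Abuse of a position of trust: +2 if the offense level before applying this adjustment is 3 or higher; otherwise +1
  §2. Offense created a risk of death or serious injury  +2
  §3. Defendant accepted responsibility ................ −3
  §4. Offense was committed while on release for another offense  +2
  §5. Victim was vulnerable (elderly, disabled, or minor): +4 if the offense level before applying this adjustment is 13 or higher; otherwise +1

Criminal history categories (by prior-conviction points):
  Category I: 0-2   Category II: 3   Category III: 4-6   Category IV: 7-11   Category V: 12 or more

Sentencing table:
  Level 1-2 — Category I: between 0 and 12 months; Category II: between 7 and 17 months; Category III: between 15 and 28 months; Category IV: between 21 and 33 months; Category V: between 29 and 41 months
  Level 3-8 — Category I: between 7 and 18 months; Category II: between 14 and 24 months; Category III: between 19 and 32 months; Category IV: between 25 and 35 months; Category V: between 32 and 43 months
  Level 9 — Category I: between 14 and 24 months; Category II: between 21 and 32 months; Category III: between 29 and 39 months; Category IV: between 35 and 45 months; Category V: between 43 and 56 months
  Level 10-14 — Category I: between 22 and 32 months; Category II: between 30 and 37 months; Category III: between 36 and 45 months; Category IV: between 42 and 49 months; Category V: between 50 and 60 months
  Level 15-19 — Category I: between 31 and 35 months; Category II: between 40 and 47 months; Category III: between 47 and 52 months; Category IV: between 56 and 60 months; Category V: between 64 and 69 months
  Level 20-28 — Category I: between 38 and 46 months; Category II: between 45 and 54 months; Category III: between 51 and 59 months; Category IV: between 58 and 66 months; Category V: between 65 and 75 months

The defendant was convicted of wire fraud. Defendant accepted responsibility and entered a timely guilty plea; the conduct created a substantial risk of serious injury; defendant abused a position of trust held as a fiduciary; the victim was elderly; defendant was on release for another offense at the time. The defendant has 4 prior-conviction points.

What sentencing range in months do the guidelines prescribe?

Base offense level for wire fraud: 9.
§1 applies (level before this adjustment is 9 ≥ 3, so +2): 9 + 2 = 11.
§2 applies: 11 + 2 = 13.
§3 applies: 13 − 3 = 10.
§4 applies: 10 + 2 = 12.
§5 applies (level before this adjustment is 12 < 13, so +1): 12 + 1 = 13.
Final offense level: 13.
Criminal history: 4 prior points → Category III (4-6).
Level 13 falls in the 10-14 band.
Grid: Level 10-14 × Category III = 36-45 months.

36-45 months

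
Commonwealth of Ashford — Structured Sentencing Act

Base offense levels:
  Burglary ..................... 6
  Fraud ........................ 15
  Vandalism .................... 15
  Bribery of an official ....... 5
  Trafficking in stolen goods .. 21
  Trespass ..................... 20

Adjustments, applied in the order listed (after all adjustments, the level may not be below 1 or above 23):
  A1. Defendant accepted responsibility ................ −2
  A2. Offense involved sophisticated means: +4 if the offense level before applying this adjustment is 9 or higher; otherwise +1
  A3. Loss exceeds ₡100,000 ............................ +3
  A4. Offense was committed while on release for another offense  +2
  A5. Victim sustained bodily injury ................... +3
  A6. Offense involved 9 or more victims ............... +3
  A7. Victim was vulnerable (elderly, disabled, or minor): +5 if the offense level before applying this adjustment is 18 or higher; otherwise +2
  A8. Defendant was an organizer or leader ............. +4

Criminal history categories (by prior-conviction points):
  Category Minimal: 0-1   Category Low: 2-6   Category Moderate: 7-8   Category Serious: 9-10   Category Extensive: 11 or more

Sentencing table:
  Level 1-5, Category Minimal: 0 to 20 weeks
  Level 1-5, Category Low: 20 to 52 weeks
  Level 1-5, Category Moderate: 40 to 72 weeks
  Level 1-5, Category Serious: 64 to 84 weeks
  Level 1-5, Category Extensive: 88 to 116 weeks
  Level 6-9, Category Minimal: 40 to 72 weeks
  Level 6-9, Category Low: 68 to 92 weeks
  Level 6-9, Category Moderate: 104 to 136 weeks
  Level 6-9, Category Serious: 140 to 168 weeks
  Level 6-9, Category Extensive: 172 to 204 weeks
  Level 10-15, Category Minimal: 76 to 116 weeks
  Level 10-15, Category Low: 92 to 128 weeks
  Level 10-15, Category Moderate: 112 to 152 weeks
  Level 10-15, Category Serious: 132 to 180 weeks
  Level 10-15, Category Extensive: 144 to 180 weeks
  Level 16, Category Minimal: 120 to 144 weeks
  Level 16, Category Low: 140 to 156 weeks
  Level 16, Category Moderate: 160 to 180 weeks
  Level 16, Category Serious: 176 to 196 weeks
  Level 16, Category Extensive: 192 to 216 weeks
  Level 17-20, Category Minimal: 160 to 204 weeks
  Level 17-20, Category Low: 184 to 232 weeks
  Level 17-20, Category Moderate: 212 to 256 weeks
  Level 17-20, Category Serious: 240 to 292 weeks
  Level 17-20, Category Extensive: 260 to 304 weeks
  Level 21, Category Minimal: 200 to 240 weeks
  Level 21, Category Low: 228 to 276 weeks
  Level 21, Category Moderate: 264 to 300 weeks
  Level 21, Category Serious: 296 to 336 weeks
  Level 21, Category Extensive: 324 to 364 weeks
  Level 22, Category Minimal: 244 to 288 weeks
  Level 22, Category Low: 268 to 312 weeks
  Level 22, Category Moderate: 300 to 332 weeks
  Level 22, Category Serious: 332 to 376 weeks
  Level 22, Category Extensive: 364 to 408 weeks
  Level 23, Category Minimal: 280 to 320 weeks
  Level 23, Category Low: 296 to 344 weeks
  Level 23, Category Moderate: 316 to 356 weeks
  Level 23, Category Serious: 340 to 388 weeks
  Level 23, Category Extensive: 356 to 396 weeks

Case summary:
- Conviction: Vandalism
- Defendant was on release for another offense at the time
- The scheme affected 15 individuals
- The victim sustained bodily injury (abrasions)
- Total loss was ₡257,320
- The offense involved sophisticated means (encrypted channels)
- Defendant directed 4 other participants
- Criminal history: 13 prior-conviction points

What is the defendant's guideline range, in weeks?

356-396 weeks

Base offense level for vandalism: 15.
A1 does not apply.
A2 applies (level before this adjustment is 15 ≥ 9, so +4): 15 + 4 = 19.
A3 applies: 19 + 3 = 22.
A4 applies: 22 + 2 = 24.
A5 applies: 24 + 3 = 27.
A6 applies: 27 + 3 = 30.
A8 applies: 30 + 4 = 34.
Level 34 exceeds the maximum of 23; capped at 23.
Final offense level: 23.
Criminal history: 13 prior points → Category Extensive (11+).
Level 23 falls in the 23 band.
Grid: Level 23 × Category Extensive = 356-396 weeks.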